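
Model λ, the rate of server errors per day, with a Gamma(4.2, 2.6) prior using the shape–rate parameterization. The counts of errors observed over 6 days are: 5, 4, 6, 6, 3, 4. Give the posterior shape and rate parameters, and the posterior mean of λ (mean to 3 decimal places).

Total count ∑xᵢ = 28 over n = 6 days.
Gamma is conjugate to the Poisson likelihood: posterior is Gamma(shape = 4.2+28 = 32.2, rate = 2.6+6 = 8.6).
E[λ | data] = 32.2/8.6 = 3.744.

Posterior: Gamma(shape=32.2, rate=8.6); mean ≈ 3.744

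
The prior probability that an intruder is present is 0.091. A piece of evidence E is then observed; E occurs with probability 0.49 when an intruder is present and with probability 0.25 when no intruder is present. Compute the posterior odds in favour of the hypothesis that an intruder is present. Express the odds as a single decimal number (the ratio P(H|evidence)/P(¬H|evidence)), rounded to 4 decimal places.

Posterior odds ≈ 0.1962

Prior odds = 0.091/(1−0.091) = 0.10011.
Likelihood ratio for E = 0.49/0.25 = 1.9600.
Posterior odds = prior odds × LR = 0.19622.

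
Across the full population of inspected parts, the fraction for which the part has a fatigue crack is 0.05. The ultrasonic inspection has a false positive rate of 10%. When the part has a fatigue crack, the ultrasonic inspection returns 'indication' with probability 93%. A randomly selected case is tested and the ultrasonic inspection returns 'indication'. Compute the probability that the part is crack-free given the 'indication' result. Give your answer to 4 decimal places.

Write H for 'the part has a fatigue crack'. Prior odds H:¬H = 0.05/0.95 = 0.052632. For the 'indication' outcome, the likelihood ratio is 0.93/0.1 = 9.3000.
Posterior odds = 0.052632 × 9.3000 = 0.48947, so P(H|E) = 0.48947/(1+0.48947) = 0.3286. Then P(¬H|E) = 1 − 0.3286 = 0.6714.

P(¬H | E) ≈ 0.6714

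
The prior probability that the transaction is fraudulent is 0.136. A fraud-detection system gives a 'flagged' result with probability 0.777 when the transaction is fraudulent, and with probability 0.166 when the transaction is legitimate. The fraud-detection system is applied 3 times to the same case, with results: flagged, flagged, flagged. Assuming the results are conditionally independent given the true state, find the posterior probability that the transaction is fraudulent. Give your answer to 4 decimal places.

With H the event that the transaction is fraudulent, the joint likelihood of the observed sequence is P(data|H) = 0.777·0.777·0.777 = 0.46910 and P(data|¬H) = 0.166·0.166·0.166 = 0.0045743.
Bayes: P(H|data) = 0.136·0.46910 / (0.136·0.46910 + 0.864·0.0045743) = 0.063797/0.067749 = 0.9417.

Posterior P(H) ≈ 0.9417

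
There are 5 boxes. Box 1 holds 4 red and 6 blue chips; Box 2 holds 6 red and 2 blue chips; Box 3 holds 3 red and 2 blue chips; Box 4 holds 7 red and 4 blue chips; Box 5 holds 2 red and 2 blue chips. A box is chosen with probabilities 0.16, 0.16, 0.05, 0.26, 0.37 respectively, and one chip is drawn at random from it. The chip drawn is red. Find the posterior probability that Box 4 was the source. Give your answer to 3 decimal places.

Tabulate prior·likelihood by source: [1] prior 0.16, lik 0.4, product 0.06400; [2] prior 0.16, lik 0.75, product 0.1200; [3] prior 0.05, lik 0.6, product 0.03000; [4] prior 0.26, lik 0.6364, product 0.1655; [5] prior 0.37, lik 0.5, product 0.1850.
Normalizing constant = 0.56445; the posterior for Box 4 is its product over the sum, 0.1655/0.56445 = 0.293.

Posterior probability ≈ 0.293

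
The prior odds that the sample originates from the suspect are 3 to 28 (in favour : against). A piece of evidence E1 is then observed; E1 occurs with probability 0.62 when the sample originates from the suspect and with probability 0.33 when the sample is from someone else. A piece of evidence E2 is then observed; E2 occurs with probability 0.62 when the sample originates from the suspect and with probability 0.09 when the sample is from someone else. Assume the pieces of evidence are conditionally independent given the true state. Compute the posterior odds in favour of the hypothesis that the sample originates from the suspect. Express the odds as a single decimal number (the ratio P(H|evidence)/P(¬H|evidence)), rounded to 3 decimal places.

Prior odds = 3/28 = 0.10714.
Likelihood ratio for E1 = 0.62/0.33 = 1.8788.
Likelihood ratio for E2 = 0.62/0.09 = 6.8889.
Posterior odds = prior odds × LR₁ × LR₂ = 1.3867.

Posterior odds ≈ 1.387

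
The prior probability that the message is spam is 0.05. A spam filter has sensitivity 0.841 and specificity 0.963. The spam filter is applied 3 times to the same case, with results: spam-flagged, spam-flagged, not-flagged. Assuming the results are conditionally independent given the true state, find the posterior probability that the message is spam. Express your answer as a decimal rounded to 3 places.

Posterior P(H) ≈ 0.818

With H the event that the message is spam, the joint likelihood of the observed sequence is P(data|H) = 0.841·0.841·0.159 = 0.11246 and P(data|¬H) = 0.037·0.037·0.963 = 0.0013183.
Bayes: P(H|data) = 0.05·0.11246 / (0.05·0.11246 + 0.95·0.0013183) = 0.0056229/0.0068753 = 0.8178.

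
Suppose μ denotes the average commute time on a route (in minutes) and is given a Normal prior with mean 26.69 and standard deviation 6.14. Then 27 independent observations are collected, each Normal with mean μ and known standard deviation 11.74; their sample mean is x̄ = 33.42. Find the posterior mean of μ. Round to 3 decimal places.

With known σ, the Normal prior is conjugate. Weight on the data is w = (n/σ²)/(n/σ² + 1/τ₀²) = 0.195897/(0.195897+0.0265255) = 0.88074.
Posterior mean = w·x̄ + (1−w)·μ₀ = 0.88074·33.42 + 0.11926·26.69 = 32.617.

Posterior mean ≈ 32.617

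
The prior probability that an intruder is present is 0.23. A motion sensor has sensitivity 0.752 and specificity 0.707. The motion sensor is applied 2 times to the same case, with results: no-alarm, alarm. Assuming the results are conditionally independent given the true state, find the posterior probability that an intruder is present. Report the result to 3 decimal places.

Posterior P(H) ≈ 0.212

Let H be the event that an intruder is present; start with P(H) = 0.23. P('alarm'|H) = 0.752, P('alarm'|¬H) = 0.293.
Update on result 1 ('no-alarm'): P(H) ← 0.248·0.2300 / (0.248·0.2300 + 0.707·0.7700) = 0.057040/0.60143 = 0.0948.
Update on result 2 ('alarm'): P(H) ← 0.752·0.0948 / (0.752·0.0948 + 0.293·0.9052) = 0.071320/0.33653 = 0.2119.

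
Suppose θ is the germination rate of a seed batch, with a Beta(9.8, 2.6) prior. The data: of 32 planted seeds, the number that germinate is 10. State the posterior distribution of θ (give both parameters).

Observing 10 successes and 22 failures updates Beta(9.8, 2.6) by adding the success and failure counts to the two shape parameters: α = 9.8+10 = 19.8, β = 2.6+22 = 24.6.

Posterior: Beta(19.8, 24.6)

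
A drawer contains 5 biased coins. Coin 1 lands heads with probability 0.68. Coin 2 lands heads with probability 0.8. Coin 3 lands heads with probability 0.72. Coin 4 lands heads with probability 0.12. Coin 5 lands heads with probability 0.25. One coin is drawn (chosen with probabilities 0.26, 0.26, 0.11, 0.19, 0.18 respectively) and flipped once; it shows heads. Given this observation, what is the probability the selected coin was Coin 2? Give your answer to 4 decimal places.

Tabulate prior·likelihood by source: [1] prior 0.26, lik 0.68, product 0.1768; [2] prior 0.26, lik 0.8, product 0.2080; [3] prior 0.11, lik 0.72, product 0.07920; [4] prior 0.19, lik 0.12, product 0.02280; [5] prior 0.18, lik 0.25, product 0.04500.
Normalizing constant = 0.53180; the posterior for Coin 2 is its product over the sum, 0.2080/0.53180 = 0.3911.

Posterior probability ≈ 0.3911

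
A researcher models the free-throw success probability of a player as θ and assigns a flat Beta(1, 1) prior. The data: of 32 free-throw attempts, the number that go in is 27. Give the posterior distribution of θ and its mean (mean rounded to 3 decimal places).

The binomial likelihood is conjugate to the Beta prior: with 27 successes and 5 failures, the posterior is Beta(1+27, 1+5) = Beta(28, 6).
E[θ | data] = 28/(28+6) = 0.824.

Posterior: Beta(28, 6); mean ≈ 0.824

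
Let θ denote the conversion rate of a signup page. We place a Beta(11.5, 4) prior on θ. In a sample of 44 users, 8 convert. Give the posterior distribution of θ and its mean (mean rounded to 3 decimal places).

Posterior: Beta(19.5, 40); mean ≈ 0.328

The binomial likelihood is conjugate to the Beta prior: with 8 successes and 36 failures, the posterior is Beta(11.5+8, 4+36) = Beta(19.5, 40).
E[θ | data] = 19.5/(19.5+40) = 0.328.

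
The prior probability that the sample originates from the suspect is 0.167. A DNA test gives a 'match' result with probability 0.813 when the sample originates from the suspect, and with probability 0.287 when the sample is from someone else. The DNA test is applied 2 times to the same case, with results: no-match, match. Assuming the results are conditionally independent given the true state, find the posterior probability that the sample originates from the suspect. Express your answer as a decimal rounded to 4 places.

Posterior P(H) ≈ 0.1296

With H the event that the sample originates from the suspect, the joint likelihood of the observed sequence is P(data|H) = 0.187·0.813 = 0.15203 and P(data|¬H) = 0.713·0.287 = 0.20463.
Bayes: P(H|data) = 0.167·0.15203 / (0.167·0.15203 + 0.833·0.20463) = 0.025389/0.19585 = 0.1296.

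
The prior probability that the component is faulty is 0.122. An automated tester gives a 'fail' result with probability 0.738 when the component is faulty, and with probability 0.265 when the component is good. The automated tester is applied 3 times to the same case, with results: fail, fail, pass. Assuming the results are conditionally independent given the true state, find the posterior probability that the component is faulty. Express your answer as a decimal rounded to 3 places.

Let H be the event that the component is faulty; start with P(H) = 0.122. P('fail'|H) = 0.738, P('fail'|¬H) = 0.265.
Update on result 1 ('fail'): P(H) ← 0.738·0.1220 / (0.738·0.1220 + 0.265·0.8780) = 0.090036/0.32271 = 0.2790.
Update on result 2 ('fail'): P(H) ← 0.738·0.2790 / (0.738·0.2790 + 0.265·0.7210) = 0.20590/0.39697 = 0.5187.
Update on result 3 ('pass'): P(H) ← 0.262·0.5187 / (0.262·0.5187 + 0.735·0.4813) = 0.13590/0.48966 = 0.2775.

Posterior P(H) ≈ 0.278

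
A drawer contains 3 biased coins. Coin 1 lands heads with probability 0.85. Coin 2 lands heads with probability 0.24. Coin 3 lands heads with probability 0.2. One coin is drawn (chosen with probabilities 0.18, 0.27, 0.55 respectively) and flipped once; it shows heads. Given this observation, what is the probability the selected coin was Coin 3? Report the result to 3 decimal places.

Tabulate prior·likelihood by source: [1] prior 0.18, lik 0.85, product 0.1530; [2] prior 0.27, lik 0.24, product 0.06480; [3] prior 0.55, lik 0.2, product 0.1100.
Normalizing constant = 0.32780; the posterior for Coin 3 is its product over the sum, 0.1100/0.32780 = 0.336.

Posterior probability ≈ 0.336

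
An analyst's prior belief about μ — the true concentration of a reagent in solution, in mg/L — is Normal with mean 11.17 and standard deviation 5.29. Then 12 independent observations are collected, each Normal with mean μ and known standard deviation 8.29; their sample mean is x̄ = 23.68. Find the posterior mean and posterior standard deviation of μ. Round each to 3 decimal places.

Prior precision 1/τ₀² = 1/5.29² = 0.0357346; data precision n/σ² = 12/8.29² = 0.174611.
Posterior precision = 0.0357346 + 0.174611 = 0.210346, giving posterior SD = 1/√0.210346 = 2.180.
Posterior mean = (0.0357346·11.17 + 0.174611·23.68) / 0.210346 = 21.555.

Posterior mean ≈ 21.555; posterior SD ≈ 2.180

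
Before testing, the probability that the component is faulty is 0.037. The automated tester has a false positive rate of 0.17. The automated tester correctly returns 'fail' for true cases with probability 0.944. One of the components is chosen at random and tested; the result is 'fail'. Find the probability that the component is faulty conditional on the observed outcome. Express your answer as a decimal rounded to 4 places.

P(H | E) ≈ 0.1758

Let H be the event that the component is faulty. P(H) = 0.037, so P(¬H) = 0.963. With E the 'fail' result, P(E|H) = 0.944 and P(E|¬H) = 0.17.
P(E) = 0.944·0.037 + 0.17·0.963 = 0.034928 + 0.16371 = 0.19864.
By Bayes' theorem, P(H|E) = 0.034928 / 0.19864 = 0.1758.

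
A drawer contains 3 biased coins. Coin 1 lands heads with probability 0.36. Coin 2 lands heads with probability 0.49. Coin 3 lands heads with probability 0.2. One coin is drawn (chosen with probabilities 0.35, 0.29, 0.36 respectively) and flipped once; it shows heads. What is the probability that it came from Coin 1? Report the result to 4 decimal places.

Posterior probability ≈ 0.3705

Tabulate prior·likelihood by source: [1] prior 0.35, lik 0.36, product 0.1260; [2] prior 0.29, lik 0.49, product 0.1421; [3] prior 0.36, lik 0.2, product 0.07200.
Normalizing constant = 0.34010; the posterior for Coin 1 is its product over the sum, 0.1260/0.34010 = 0.3705.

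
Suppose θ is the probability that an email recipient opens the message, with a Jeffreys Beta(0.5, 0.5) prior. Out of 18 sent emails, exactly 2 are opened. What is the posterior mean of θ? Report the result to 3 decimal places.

The binomial likelihood is conjugate to the Beta prior: with 2 successes and 16 failures, the posterior is Beta(0.5+2, 0.5+16) = Beta(2.5, 16.5).
E[θ | data] = 2.5/(2.5+16.5) = 0.132.

Posterior mean ≈ 0.132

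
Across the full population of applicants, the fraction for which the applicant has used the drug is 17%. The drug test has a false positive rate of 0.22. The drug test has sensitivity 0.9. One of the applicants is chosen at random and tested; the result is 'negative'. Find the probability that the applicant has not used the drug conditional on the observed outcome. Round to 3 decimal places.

Write H for 'the applicant has used the drug'. Prior odds H:¬H = 0.17/0.83 = 0.20482. For the 'negative' outcome, the likelihood ratio is 0.1/0.78 = 0.12821.
Posterior odds = 0.20482 × 0.12821 = 0.026259, so P(H|E) = 0.026259/(1+0.026259) = 0.026. Then P(¬H|E) = 1 − 0.026 = 0.974.

P(¬H | E) ≈ 0.974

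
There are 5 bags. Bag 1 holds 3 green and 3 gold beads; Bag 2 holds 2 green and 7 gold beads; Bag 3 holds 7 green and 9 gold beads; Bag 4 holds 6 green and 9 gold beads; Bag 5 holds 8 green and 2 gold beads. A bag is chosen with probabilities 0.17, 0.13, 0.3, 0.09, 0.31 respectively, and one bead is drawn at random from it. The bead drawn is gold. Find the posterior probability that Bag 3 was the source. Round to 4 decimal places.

P(gold|Bag 1) = 0.5; P(gold|Bag 2) = 0.7778; P(gold|Bag 3) = 0.5625; P(gold|Bag 4) = 0.6; P(gold|Bag 5) = 0.2.
Prior × likelihood for each source: 0.17·0.5=0.08500, 0.13·0.7778=0.1011, 0.3·0.5625=0.1687, 0.09·0.6=0.05400, 0.31·0.2=0.06200. Summing gives P(gold) = 0.47086.
P(Bag 3 | gold) = 0.1687 / 0.47086 = 0.3584.

Posterior probability ≈ 0.3584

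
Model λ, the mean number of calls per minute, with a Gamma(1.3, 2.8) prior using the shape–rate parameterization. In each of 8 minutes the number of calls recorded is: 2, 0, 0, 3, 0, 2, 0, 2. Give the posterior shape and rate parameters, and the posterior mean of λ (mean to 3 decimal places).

Posterior: Gamma(shape=10.3, rate=10.8); mean ≈ 0.954

The Poisson likelihood adds the total count to the shape and the number of exposure periods to the rate. Here ∑xᵢ = 9 and n = 8, so shape 1.3→10.3 and rate 2.8→10.8.
Posterior mean = shape/rate = 10.3/10.8 = 0.954.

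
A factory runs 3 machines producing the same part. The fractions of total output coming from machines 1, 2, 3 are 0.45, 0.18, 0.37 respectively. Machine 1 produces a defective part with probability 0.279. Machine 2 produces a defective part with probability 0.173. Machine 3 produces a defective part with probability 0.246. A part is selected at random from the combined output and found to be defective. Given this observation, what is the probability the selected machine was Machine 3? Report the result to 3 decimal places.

P(defective|M1) = 0.279; P(defective|M2) = 0.173; P(defective|M3) = 0.246.
Prior × likelihood for each source: 0.45·0.279=0.1256, 0.18·0.173=0.03114, 0.37·0.246=0.09102. Summing gives P(defective) = 0.24771.
P(Machine 3 | defective) = 0.09102 / 0.24771 = 0.367.

Posterior probability ≈ 0.367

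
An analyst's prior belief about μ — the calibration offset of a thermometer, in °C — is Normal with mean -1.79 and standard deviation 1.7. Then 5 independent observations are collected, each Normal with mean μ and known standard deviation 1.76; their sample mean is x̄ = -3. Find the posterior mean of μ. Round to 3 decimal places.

Prior precision 1/τ₀² = 1/1.7² = 0.346021; data precision n/σ² = 5/1.76² = 1.61415.
Posterior precision = 0.346021 + 1.61415 = 1.96017.
Posterior mean = (0.346021·-1.79 + 1.61415·-3) / 1.96017 = -2.786.

Posterior mean ≈ -2.786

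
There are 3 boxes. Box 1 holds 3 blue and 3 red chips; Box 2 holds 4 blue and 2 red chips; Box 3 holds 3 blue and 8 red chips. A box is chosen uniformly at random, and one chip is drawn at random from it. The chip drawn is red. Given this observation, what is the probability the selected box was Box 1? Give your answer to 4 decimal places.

Tabulate prior·likelihood by source: [1] prior 0.333333, lik 0.5, product 0.1667; [2] prior 0.333333, lik 0.3333, product 0.1111; [3] prior 0.333333, lik 0.7273, product 0.2424.
Normalizing constant = 0.52020; the posterior for Box 1 is its product over the sum, 0.1667/0.52020 = 0.3204.

Posterior probability ≈ 0.3204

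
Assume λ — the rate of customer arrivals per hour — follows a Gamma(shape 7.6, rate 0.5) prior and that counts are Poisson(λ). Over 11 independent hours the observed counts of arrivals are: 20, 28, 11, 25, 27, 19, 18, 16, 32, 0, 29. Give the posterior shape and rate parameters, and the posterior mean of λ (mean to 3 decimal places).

The Poisson likelihood adds the total count to the shape and the number of exposure periods to the rate. Here ∑xᵢ = 225 and n = 11, so shape 7.6→232.6 and rate 0.5→11.5.
E[λ | data] = 232.6/11.5 = 20.226.

Posterior: Gamma(shape=232.6, rate=11.5); mean ≈ 20.226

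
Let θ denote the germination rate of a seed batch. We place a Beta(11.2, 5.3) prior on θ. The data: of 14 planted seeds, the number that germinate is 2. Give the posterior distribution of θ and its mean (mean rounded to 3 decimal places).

Posterior: Beta(13.2, 17.3); mean ≈ 0.433

Observing 2 successes and 12 failures updates Beta(11.2, 5.3) by adding the success and failure counts to the two shape parameters: α = 11.2+2 = 13.2, β = 5.3+12 = 17.3.
E[θ | data] = 13.2/(13.2+17.3) = 0.433.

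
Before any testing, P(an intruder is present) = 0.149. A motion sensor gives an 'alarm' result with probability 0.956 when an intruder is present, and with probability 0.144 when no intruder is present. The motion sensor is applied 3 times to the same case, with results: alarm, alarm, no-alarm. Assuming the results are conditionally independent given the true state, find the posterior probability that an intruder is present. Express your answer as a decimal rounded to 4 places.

With H the event that an intruder is present, the joint likelihood of the observed sequence is P(data|H) = 0.956·0.956·0.044 = 0.040213 and P(data|¬H) = 0.144·0.144·0.856 = 0.017750.
Bayes: P(H|data) = 0.149·0.040213 / (0.149·0.040213 + 0.851·0.017750) = 0.0059918/0.021097 = 0.2840.

Posterior P(H) ≈ 0.2840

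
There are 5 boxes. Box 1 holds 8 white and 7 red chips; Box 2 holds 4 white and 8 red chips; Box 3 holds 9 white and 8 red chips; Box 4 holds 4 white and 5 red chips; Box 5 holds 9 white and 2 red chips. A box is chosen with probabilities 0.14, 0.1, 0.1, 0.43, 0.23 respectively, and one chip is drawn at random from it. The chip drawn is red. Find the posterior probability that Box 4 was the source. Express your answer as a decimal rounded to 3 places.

P(red|Box 1) = 0.4667; P(red|Box 2) = 0.6667; P(red|Box 3) = 0.4706; P(red|Box 4) = 0.5556; P(red|Box 5) = 0.1818.
Prior × likelihood for each source: 0.14·0.4667=0.06533, 0.1·0.6667=0.06667, 0.1·0.4706=0.04706, 0.43·0.5556=0.2389, 0.23·0.1818=0.04182. Summing gives P(red) = 0.45977.
P(Box 4 | red) = 0.2389 / 0.45977 = 0.520.

Posterior probability ≈ 0.520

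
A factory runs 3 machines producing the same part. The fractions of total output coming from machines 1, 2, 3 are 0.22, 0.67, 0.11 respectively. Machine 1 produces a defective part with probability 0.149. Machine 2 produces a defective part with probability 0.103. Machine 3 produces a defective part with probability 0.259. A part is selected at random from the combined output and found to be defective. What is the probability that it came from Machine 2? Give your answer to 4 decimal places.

Posterior probability ≈ 0.5297

Tabulate prior·likelihood by source: [1] prior 0.22, lik 0.149, product 0.03278; [2] prior 0.67, lik 0.103, product 0.06901; [3] prior 0.11, lik 0.259, product 0.02849.
Normalizing constant = 0.13028; the posterior for Machine 2 is its product over the sum, 0.06901/0.13028 = 0.5297.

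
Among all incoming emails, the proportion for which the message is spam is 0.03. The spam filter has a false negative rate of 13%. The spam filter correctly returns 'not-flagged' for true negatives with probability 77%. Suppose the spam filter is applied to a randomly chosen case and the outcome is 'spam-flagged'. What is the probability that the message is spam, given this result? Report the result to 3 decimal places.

Write H for 'the message is spam'. Prior odds H:¬H = 0.03/0.97 = 0.030928. For the 'spam-flagged' outcome, the likelihood ratio is 0.87/0.23 = 3.7826.
Posterior odds = 0.030928 × 3.7826 = 0.11699, so P(H|E) = 0.11699/(1+0.11699) = 0.105.

P(H | E) ≈ 0.105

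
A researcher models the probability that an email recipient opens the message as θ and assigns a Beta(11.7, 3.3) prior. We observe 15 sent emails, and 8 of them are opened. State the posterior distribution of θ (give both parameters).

Posterior: Beta(19.7, 10.3)

The binomial likelihood is conjugate to the Beta prior: with 8 successes and 7 failures, the posterior is Beta(11.7+8, 3.3+7) = Beta(19.7, 10.3).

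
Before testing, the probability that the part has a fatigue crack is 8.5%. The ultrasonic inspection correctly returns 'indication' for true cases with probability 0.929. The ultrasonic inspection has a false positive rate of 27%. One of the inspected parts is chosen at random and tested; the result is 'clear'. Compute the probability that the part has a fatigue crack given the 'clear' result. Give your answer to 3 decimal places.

P(H | E) ≈ 0.009

Write H for 'the part has a fatigue crack'. Prior odds H:¬H = 0.085/0.915 = 0.092896. For the 'clear' outcome, the likelihood ratio is 0.071/0.73 = 0.097260.
Posterior odds = 0.092896 × 0.097260 = 0.0090351, so P(H|E) = 0.0090351/(1+0.0090351) = 0.009.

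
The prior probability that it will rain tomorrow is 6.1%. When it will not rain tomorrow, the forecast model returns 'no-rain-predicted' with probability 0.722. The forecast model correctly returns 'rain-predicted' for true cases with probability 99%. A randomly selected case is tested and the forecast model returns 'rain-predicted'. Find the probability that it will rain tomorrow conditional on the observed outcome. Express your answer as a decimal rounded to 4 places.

Let H be the event that it will rain tomorrow. P(H) = 0.061, so P(¬H) = 0.939. With E the 'rain-predicted' result, P(E|H) = 0.99 and P(E|¬H) = 0.278.
P(E) = 0.99·0.061 + 0.278·0.939 = 0.060390 + 0.26104 = 0.32143.
By Bayes' theorem, P(H|E) = 0.060390 / 0.32143 = 0.1879.

P(H | E) ≈ 0.1879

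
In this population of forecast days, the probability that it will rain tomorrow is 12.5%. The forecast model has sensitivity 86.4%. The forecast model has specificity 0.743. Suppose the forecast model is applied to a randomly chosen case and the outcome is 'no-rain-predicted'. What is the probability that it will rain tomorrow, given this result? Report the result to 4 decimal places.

Write H for 'it will rain tomorrow'. Prior odds H:¬H = 0.125/0.875 = 0.14286. For the 'no-rain-predicted' outcome, the likelihood ratio is 0.136/0.743 = 0.18304.
Posterior odds = 0.14286 × 0.18304 = 0.026149, so P(H|E) = 0.026149/(1+0.026149) = 0.0255.

P(H | E) ≈ 0.0255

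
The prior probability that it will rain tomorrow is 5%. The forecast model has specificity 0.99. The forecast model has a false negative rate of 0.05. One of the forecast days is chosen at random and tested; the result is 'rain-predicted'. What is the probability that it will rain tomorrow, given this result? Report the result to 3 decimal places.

Let H be the event that it will rain tomorrow. P(H) = 0.05, so P(¬H) = 0.95. With E the 'rain-predicted' result, P(E|H) = 0.95 and P(E|¬H) = 0.01.
P(E) = 0.95·0.05 + 0.01·0.95 = 0.047500 + 0.0095000 = 0.057000.
By Bayes' theorem, P(H|E) = 0.047500 / 0.057000 = 0.833.

P(H | E) ≈ 0.833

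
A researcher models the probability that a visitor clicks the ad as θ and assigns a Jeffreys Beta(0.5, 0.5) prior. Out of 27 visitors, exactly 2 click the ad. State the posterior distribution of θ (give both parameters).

The binomial likelihood is conjugate to the Beta prior: with 2 successes and 25 failures, the posterior is Beta(0.5+2, 0.5+25) = Beta(2.5, 25.5).

Posterior: Beta(2.5, 25.5)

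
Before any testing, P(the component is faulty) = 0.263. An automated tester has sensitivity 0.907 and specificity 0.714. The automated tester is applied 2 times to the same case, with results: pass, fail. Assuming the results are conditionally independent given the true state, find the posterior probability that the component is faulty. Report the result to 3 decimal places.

With H the event that the component is faulty, the joint likelihood of the observed sequence is P(data|H) = 0.093·0.907 = 0.084351 and P(data|¬H) = 0.714·0.286 = 0.20420.
Bayes: P(H|data) = 0.263·0.084351 / (0.263·0.084351 + 0.737·0.20420) = 0.022184/0.17268 = 0.1285.

Posterior P(H) ≈ 0.128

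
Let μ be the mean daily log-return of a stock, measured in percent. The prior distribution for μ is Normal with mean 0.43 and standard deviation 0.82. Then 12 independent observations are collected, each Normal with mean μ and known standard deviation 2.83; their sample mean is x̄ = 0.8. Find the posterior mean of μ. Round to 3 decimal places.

Posterior mean ≈ 0.616

With known σ, the Normal prior is conjugate. Weight on the data is w = (n/σ²)/(n/σ² + 1/τ₀²) = 1.49833/(1.49833+1.48721) = 0.50186.
Posterior mean = w·x̄ + (1−w)·μ₀ = 0.50186·0.8 + 0.49814·0.43 = 0.616.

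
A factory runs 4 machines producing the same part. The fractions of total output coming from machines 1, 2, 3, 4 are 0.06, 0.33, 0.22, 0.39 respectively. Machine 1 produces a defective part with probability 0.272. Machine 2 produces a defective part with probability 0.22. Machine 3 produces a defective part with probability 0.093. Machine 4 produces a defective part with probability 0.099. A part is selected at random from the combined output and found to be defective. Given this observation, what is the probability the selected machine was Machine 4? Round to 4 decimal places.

P(defective|M1) = 0.272; P(defective|M2) = 0.22; P(defective|M3) = 0.093; P(defective|M4) = 0.099.
Prior × likelihood for each source: 0.06·0.272=0.01632, 0.33·0.22=0.07260, 0.22·0.093=0.02046, 0.39·0.099=0.03861. Summing gives P(defective) = 0.14799.
P(Machine 4 | defective) = 0.03861 / 0.14799 = 0.2609.

Posterior probability ≈ 0.2609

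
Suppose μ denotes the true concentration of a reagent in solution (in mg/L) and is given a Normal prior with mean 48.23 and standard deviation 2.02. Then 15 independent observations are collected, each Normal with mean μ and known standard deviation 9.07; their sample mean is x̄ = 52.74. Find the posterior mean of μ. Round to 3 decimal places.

Posterior mean ≈ 50.154

With known σ, the Normal prior is conjugate. Weight on the data is w = (n/σ²)/(n/σ² + 1/τ₀²) = 0.182338/(0.182338+0.245074) = 0.42661.
Posterior mean = w·x̄ + (1−w)·μ₀ = 0.42661·52.74 + 0.57339·48.23 = 50.154.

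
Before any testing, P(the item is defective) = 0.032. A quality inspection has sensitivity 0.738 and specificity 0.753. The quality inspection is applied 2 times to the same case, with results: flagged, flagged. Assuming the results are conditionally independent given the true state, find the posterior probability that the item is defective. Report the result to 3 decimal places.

Posterior P(H) ≈ 0.228

Let H be the event that the item is defective; start with P(H) = 0.032. P('flagged'|H) = 0.738, P('flagged'|¬H) = 0.247.
Update on result 1 ('flagged'): P(H) ← 0.738·0.0320 / (0.738·0.0320 + 0.247·0.9680) = 0.023616/0.26271 = 0.0899.
Update on result 2 ('flagged'): P(H) ← 0.738·0.0899 / (0.738·0.0899 + 0.247·0.9101) = 0.066341/0.29114 = 0.2279.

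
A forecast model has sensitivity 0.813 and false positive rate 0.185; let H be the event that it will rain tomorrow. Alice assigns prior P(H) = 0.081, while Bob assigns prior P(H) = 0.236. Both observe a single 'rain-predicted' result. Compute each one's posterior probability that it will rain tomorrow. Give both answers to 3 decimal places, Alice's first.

Alice: 0.279; Bob: 0.576

The likelihood ratio for a 'rain-predicted' result is 0.813/0.185 = 4.3946.
Alice: prior odds 0.081/0.919 = 0.088139; posterior odds 0.38734; posterior probability 0.279.
Bob: prior odds 0.236/0.764 = 0.30890; posterior odds 1.3575; posterior probability 0.576.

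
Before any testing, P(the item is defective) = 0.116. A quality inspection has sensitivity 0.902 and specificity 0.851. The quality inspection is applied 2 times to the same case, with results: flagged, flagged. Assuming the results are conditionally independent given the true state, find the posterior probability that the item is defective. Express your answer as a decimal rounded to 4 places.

With H the event that the item is defective, the joint likelihood of the observed sequence is P(data|H) = 0.902·0.902 = 0.81360 and P(data|¬H) = 0.149·0.149 = 0.022201.
Bayes: P(H|data) = 0.116·0.81360 / (0.116·0.81360 + 0.884·0.022201) = 0.094378/0.11400 = 0.8279.

Posterior P(H) ≈ 0.8279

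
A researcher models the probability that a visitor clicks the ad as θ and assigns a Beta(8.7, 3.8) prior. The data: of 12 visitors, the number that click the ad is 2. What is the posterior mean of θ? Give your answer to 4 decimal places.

Posterior mean ≈ 0.4367

The binomial likelihood is conjugate to the Beta prior: with 2 successes and 10 failures, the posterior is Beta(8.7+2, 3.8+10) = Beta(10.7, 13.8).
E[θ | data] = 10.7/(10.7+13.8) = 0.4367.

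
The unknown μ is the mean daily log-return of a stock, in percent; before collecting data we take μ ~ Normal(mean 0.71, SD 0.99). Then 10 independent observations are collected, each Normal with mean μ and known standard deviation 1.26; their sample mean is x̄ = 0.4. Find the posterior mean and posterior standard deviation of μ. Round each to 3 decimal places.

Posterior mean ≈ 0.443; posterior SD ≈ 0.370

Prior precision 1/τ₀² = 1/0.99² = 1.02030; data precision n/σ² = 10/1.26² = 6.29882.
Posterior precision = 1.02030 + 6.29882 = 7.31912, giving posterior SD = 1/√7.31912 = 0.370.
Posterior mean = (1.02030·0.71 + 6.29882·0.4) / 7.31912 = 0.443.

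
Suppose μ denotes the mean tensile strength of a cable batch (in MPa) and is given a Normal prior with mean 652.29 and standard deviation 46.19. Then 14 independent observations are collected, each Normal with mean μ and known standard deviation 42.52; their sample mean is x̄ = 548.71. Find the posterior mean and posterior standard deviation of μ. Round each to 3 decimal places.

Prior precision 1/τ₀² = 1/46.19² = 0.00046871; data precision n/σ² = 14/42.52² = 0.00774358.
Posterior precision = 0.00046871 + 0.00774358 = 0.00821229, giving posterior SD = 1/√0.00821229 = 11.035.
Posterior mean = (0.00046871·652.29 + 0.00774358·548.71) / 0.00821229 = 554.622.

Posterior mean ≈ 554.622; posterior SD ≈ 11.035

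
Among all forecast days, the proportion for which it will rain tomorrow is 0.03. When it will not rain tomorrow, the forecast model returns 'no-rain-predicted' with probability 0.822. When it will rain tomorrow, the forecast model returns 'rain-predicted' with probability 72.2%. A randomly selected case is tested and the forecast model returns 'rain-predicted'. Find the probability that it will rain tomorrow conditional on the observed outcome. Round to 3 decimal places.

Write H for 'it will rain tomorrow'. Prior odds H:¬H = 0.03/0.97 = 0.030928. For the 'rain-predicted' outcome, the likelihood ratio is 0.722/0.178 = 4.0562.
Posterior odds = 0.030928 × 4.0562 = 0.12545, so P(H|E) = 0.12545/(1+0.12545) = 0.111.

P(H | E) ≈ 0.111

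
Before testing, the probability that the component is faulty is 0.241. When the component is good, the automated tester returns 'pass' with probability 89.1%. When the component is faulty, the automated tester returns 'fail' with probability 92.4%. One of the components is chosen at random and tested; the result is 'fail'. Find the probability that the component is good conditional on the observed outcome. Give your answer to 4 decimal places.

P(¬H | E) ≈ 0.2709

Let H be the event that the component is faulty. P(H) = 0.241, so P(¬H) = 0.759. With E the 'fail' result, P(E|H) = 0.924 and P(E|¬H) = 0.109.
P(E) = 0.924·0.241 + 0.109·0.759 = 0.22268 + 0.082731 = 0.30541.
By Bayes' theorem, P(H|E) = 0.22268 / 0.30541 = 0.7291. Hence P(¬H|E) = 1 − 0.7291 = 0.2709.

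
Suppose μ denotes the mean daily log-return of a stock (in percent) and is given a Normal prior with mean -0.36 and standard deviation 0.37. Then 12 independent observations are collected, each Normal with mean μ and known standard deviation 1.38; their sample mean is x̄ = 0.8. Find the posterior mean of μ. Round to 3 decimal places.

Prior precision 1/τ₀² = 1/0.37² = 7.30460; data precision n/σ² = 12/1.38² = 6.30120.
Posterior precision = 7.30460 + 6.30120 = 13.6058.
Posterior mean = (7.30460·-0.36 + 6.30120·0.8) / 13.6058 = 0.177.

Posterior mean ≈ 0.177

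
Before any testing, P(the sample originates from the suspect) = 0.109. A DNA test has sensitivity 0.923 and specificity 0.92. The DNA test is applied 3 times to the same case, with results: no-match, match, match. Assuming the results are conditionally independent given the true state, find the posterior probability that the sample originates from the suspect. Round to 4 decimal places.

Posterior P(H) ≈ 0.5768

With H the event that the sample originates from the suspect, the joint likelihood of the observed sequence is P(data|H) = 0.077·0.923·0.923 = 0.065599 and P(data|¬H) = 0.92·0.08·0.08 = 0.0058880.
Bayes: P(H|data) = 0.109·0.065599 / (0.109·0.065599 + 0.891·0.0058880) = 0.0071502/0.012396 = 0.5768.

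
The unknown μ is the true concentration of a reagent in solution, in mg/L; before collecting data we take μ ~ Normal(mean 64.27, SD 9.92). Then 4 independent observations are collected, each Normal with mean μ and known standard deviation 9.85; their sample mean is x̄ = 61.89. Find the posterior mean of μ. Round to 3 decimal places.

Prior precision 1/τ₀² = 1/9.92² = 0.0101619; data precision n/σ² = 4/9.85² = 0.0412276.
Posterior precision = 0.0101619 + 0.0412276 = 0.0513895.
Posterior mean = (0.0101619·64.27 + 0.0412276·61.89) / 0.0513895 = 62.361.

Posterior mean ≈ 62.361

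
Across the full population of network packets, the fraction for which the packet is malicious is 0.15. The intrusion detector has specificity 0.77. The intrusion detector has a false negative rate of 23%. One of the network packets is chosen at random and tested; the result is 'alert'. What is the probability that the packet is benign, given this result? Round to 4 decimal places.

P(¬H | E) ≈ 0.6286

Let H be the event that the packet is malicious. P(H) = 0.15, so P(¬H) = 0.85. With E the 'alert' result, P(E|H) = 0.77 and P(E|¬H) = 0.23.
P(E) = 0.77·0.15 + 0.23·0.85 = 0.11550 + 0.19550 = 0.31100.
By Bayes' theorem, P(H|E) = 0.11550 / 0.31100 = 0.3714. Hence P(¬H|E) = 1 − 0.3714 = 0.6286.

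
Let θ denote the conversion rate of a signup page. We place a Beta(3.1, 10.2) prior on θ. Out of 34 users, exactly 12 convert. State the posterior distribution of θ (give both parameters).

The binomial likelihood is conjugate to the Beta prior: with 12 successes and 22 failures, the posterior is Beta(3.1+12, 10.2+22) = Beta(15.1, 32.2).

Posterior: Beta(15.1, 32.2)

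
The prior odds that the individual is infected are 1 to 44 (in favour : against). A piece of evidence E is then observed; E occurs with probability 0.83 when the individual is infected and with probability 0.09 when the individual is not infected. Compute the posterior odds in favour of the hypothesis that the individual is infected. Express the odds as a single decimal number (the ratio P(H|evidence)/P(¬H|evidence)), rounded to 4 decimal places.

Posterior odds ≈ 0.2096

Prior odds = 1/44 = 0.022727.
Likelihood ratio for E = 0.83/0.09 = 9.2222.
Posterior odds = prior odds × LR = 0.20960.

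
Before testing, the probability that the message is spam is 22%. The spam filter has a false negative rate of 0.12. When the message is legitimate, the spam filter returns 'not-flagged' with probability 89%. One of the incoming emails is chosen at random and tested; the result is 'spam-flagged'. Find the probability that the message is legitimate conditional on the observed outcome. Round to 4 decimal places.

Write H for 'the message is spam'. Prior odds H:¬H = 0.22/0.78 = 0.28205. For the 'spam-flagged' outcome, the likelihood ratio is 0.88/0.11 = 8.0000.
Posterior odds = 0.28205 × 8.0000 = 2.2564, so P(H|E) = 2.2564/(1+2.2564) = 0.6929. Then P(¬H|E) = 1 − 0.6929 = 0.3071.

P(¬H | E) ≈ 0.3071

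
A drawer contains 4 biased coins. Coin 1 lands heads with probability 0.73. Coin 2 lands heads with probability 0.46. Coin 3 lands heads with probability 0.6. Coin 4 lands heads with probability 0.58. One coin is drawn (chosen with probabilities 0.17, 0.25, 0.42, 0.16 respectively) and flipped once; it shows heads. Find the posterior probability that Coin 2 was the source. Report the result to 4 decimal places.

Posterior probability ≈ 0.1970

P(heads|C1) = 0.73; P(heads|C2) = 0.46; P(heads|C3) = 0.6; P(heads|C4) = 0.58.
Prior × likelihood for each source: 0.17·0.73=0.1241, 0.25·0.46=0.1150, 0.42·0.6=0.2520, 0.16·0.58=0.09280. Summing gives P(heads) = 0.58390.
P(Coin 2 | heads) = 0.1150 / 0.58390 = 0.1970.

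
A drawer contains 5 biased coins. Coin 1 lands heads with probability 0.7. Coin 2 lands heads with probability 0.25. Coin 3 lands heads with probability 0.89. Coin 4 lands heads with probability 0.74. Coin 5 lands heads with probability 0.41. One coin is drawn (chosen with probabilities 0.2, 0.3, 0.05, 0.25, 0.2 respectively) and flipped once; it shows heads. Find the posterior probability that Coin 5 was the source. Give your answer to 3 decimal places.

Posterior probability ≈ 0.156

Tabulate prior·likelihood by source: [1] prior 0.2, lik 0.7, product 0.1400; [2] prior 0.3, lik 0.25, product 0.07500; [3] prior 0.05, lik 0.89, product 0.04450; [4] prior 0.25, lik 0.74, product 0.1850; [5] prior 0.2, lik 0.41, product 0.08200.
Normalizing constant = 0.52650; the posterior for Coin 5 is its product over the sum, 0.08200/0.52650 = 0.156.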